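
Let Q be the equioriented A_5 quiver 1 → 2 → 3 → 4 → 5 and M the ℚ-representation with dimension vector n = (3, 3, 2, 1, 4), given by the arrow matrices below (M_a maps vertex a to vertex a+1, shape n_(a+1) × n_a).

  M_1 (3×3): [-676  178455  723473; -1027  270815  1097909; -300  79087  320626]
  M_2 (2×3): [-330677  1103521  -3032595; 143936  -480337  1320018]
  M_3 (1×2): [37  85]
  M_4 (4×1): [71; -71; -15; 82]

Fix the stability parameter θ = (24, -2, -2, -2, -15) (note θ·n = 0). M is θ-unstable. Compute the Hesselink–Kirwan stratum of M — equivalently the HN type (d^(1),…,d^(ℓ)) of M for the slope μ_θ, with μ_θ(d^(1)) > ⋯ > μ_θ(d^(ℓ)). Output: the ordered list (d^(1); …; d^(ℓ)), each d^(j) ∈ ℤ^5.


Barcode: M ≅ I[1,2], I[1,3], I[1,5], I[5,5]^3. HN layers by μ_θ (4 steps, strictly decreasing):
  μ^(1)=11; μ^(2)=20/3; μ^(3)=3/5; μ^(4)=-15

((1, 1, 0, 0, 0); (1, 1, 1, 0, 0); (1, 1, 1, 1, 1); (0, 0, 0, 0, 3))


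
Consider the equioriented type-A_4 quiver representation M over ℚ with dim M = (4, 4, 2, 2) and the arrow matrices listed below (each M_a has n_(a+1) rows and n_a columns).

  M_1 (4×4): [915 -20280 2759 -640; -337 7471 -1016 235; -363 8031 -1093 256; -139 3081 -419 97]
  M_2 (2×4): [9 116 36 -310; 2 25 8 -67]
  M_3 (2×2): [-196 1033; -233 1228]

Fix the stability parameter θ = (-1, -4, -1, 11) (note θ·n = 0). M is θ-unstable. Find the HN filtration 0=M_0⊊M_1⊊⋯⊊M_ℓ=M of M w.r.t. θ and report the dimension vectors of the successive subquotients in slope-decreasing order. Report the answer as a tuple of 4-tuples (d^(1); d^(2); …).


Barcode: M ≅ I[1,2]^2, I[1,4]^2. HN layers by μ_θ (3 steps, strictly decreasing):
  μ^(1)=11; μ^(2)=-1; μ^(3)=-5/2

((0, 0, 0, 2); (0, 0, 2, 0); (4, 4, 0, 0))


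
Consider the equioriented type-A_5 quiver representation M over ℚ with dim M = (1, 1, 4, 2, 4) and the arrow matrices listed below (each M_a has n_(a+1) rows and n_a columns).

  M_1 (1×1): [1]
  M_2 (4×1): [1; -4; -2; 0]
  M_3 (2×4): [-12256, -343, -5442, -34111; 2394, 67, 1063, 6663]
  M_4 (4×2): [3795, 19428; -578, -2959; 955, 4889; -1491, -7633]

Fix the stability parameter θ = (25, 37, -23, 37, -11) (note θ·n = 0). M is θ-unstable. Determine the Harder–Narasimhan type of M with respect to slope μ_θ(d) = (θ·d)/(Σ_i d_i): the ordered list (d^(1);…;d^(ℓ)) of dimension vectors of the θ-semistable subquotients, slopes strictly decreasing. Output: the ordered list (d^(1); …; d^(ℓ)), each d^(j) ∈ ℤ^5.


Interval decomposition of M: I[1,3], I[3,3], I[3,5]^2, I[5,5]^2.
HN type (ℓ=3): μ^(1)=13; μ^(2)=-11; μ^(3)=-23

((1, 1, 1, 2, 2); (0, 0, 0, 0, 2); (0, 0, 3, 0, 0))


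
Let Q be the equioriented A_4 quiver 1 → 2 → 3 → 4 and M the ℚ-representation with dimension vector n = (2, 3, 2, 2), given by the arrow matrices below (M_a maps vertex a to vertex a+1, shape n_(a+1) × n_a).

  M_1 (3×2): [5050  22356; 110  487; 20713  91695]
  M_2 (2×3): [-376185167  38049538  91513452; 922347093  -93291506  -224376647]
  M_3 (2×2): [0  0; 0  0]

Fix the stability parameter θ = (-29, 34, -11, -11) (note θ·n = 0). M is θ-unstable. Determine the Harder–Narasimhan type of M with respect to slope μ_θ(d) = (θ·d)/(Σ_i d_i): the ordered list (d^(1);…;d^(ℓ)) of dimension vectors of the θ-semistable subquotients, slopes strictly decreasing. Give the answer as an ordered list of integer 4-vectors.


Barcode: M ≅ I[1,2], I[1,3], I[2,3], I[4,4]^2. HN layers by μ_θ (4 steps, strictly decreasing):
  μ^(1)=34; μ^(2)=23/2; μ^(3)=-11; μ^(4)=-29

((0, 1, 0, 0); (0, 2, 2, 0); (0, 0, 0, 2); (2, 0, 0, 0))


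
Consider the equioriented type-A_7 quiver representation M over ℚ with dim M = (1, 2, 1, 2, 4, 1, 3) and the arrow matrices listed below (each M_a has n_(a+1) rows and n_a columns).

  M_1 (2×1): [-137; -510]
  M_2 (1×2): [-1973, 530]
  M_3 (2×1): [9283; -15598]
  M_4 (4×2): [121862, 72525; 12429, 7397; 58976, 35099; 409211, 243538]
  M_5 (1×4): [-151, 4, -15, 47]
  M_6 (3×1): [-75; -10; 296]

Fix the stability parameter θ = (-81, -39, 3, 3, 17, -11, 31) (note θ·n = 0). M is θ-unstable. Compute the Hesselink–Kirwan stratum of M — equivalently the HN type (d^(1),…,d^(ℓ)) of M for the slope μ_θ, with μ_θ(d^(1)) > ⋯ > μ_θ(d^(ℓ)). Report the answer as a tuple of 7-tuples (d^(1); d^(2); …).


Barcode: M ≅ I[1,7], I[2,2], I[4,5], I[5,5]^2, I[7,7]^2. HN layers by μ_θ (5 steps, strictly decreasing):
  μ^(1)=31; μ^(2)=17; μ^(3)=3; μ^(4)=-39; μ^(5)=-81

((0, 0, 0, 0, 0, 0, 3); (0, 0, 0, 0, 3, 0, 0); (0, 0, 1, 2, 1, 1, 0); (0, 2, 0, 0, 0, 0, 0); (1, 0, 0, 0, 0, 0, 0))


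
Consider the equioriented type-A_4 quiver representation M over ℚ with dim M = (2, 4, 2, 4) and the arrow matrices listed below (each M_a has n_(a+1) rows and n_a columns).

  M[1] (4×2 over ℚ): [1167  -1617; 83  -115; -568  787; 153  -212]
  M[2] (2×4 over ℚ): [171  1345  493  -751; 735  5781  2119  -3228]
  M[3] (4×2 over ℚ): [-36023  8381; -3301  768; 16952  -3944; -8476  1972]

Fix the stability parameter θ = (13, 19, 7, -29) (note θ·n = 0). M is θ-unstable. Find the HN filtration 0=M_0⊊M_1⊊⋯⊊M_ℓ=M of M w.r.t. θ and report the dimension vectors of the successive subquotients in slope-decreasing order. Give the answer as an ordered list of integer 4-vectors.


Interval decomposition of M: I[1,4]^2, I[2,2]^2, I[4,4]^2.
HN type (ℓ=3): μ^(1)=19; μ^(2)=5/2; μ^(3)=-29

((0, 2, 0, 0); (2, 2, 2, 2); (0, 0, 0, 2))


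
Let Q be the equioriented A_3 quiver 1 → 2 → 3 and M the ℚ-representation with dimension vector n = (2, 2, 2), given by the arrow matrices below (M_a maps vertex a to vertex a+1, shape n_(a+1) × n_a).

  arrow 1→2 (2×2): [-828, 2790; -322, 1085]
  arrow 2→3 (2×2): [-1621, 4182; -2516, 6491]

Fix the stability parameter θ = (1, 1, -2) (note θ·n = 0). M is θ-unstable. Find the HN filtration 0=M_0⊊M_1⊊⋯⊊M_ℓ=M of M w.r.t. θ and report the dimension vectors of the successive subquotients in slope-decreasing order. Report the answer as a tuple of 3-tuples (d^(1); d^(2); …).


Interval decomposition of M: I[1,1], I[1,3], I[2,3].
HN type (ℓ=3): μ^(1)=1; μ^(2)=0; μ^(3)=-1/2

((1, 0, 0); (1, 1, 1); (0, 1, 1))


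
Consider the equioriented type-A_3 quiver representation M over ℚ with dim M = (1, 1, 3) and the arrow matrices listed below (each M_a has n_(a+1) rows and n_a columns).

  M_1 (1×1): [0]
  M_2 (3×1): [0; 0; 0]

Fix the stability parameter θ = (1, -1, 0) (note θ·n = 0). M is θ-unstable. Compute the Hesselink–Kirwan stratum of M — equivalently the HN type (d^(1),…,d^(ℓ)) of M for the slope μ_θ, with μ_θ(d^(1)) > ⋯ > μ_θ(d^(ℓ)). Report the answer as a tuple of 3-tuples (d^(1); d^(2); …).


Via rank(M_{q-1}∘⋯∘M_p): M ≅ I[1,1], I[2,2], I[3,3]^3.
μ_θ-semistable layers: μ^(1)=1; μ^(2)=0; μ^(3)=-1

((1, 0, 0); (0, 0, 3); (0, 1, 0))


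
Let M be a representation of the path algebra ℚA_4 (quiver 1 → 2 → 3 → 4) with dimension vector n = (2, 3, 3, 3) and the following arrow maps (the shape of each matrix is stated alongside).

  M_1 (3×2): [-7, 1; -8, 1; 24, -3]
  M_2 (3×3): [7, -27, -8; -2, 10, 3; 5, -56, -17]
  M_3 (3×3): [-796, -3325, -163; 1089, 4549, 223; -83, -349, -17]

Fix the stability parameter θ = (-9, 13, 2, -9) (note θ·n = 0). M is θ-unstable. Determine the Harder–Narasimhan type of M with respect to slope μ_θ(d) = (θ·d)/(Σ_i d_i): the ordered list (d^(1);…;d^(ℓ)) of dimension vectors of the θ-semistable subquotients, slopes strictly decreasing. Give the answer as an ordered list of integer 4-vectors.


Barcode: M ≅ I[1,4]^2, I[2,4]. HN layers by μ_θ (2 steps, strictly decreasing):
  μ^(1)=2; μ^(2)=-9

((0, 3, 3, 3); (2, 0, 0, 0))


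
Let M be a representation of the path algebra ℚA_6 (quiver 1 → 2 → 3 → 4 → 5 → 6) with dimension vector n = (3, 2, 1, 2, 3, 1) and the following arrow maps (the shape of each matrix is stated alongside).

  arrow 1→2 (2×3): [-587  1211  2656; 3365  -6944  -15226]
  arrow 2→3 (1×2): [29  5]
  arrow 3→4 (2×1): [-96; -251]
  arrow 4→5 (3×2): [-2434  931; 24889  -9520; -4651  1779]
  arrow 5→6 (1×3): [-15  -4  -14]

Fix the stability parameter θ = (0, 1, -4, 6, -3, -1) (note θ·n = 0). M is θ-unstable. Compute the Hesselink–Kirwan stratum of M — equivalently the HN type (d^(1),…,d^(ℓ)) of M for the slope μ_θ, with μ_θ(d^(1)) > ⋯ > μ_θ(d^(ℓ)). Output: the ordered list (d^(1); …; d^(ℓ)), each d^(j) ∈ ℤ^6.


Barcode: M ≅ I[1,1], I[1,2], I[1,6], I[4,5], I[5,5]. HN layers by μ_θ (6 steps, strictly decreasing):
  μ^(1)=3/2; μ^(2)=1; μ^(3)=2/3; μ^(4)=0; μ^(5)=-1; μ^(6)=-3

((0, 0, 0, 1, 1, 0); (0, 1, 0, 0, 0, 0); (0, 0, 0, 1, 1, 1); (2, 0, 0, 0, 0, 0); (1, 1, 1, 0, 0, 0); (0, 0, 0, 0, 1, 0))


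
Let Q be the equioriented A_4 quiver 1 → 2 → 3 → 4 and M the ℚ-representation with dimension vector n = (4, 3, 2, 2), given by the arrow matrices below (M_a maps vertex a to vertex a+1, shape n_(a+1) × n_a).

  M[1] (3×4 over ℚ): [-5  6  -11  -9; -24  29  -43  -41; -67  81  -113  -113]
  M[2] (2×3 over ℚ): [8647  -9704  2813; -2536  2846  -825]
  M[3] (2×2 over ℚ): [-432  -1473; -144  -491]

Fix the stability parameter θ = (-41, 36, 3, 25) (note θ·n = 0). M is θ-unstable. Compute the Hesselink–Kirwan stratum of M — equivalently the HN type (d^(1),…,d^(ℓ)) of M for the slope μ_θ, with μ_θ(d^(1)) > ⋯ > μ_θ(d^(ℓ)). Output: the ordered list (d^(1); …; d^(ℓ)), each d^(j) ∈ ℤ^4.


Via rank(M_{q-1}∘⋯∘M_p): M ≅ I[1,1], I[1,2], I[1,3], I[1,4], I[4,4].
μ_θ-semistable layers: μ^(1)=36; μ^(2)=25; μ^(3)=39/2; μ^(4)=-41

((0, 1, 0, 0); (0, 0, 0, 2); (0, 2, 2, 0); (4, 0, 0, 0))


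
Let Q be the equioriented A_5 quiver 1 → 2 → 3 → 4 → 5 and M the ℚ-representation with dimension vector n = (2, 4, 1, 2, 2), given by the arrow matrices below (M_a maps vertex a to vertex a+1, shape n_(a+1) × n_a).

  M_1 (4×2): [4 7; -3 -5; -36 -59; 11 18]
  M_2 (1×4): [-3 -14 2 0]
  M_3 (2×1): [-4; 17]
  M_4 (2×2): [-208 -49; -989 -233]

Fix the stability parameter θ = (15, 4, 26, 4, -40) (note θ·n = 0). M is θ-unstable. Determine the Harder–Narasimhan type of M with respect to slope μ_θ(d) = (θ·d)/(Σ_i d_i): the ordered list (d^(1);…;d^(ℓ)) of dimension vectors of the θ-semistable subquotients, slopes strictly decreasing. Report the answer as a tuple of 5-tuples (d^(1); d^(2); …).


Interval decomposition of M: I[1,2], I[1,5], I[2,2]^2, I[4,5].
HN type (ℓ=4): μ^(1)=19/2; μ^(2)=4; μ^(3)=9/5; μ^(4)=-18

((1, 1, 0, 0, 0); (0, 2, 0, 0, 0); (1, 1, 1, 1, 1); (0, 0, 0, 1, 1))


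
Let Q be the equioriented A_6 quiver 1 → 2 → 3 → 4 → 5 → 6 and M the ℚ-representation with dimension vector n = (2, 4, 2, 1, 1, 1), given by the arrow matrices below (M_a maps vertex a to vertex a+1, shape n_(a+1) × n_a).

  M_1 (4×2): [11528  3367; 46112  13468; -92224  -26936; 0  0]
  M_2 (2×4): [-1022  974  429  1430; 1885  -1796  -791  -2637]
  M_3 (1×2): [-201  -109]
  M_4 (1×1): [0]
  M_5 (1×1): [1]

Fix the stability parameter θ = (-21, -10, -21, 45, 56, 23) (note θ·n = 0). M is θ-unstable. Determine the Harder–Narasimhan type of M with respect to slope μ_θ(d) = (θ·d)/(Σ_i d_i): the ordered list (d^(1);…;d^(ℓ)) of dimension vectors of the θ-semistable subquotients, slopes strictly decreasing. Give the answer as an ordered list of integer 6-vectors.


Via rank(M_{q-1}∘⋯∘M_p): M ≅ I[1,1], I[1,4], I[2,2]^2, I[2,3], I[5,6].
μ_θ-semistable layers: μ^(1)=45; μ^(2)=79/2; μ^(3)=-10; μ^(4)=-31/2; μ^(5)=-21

((0, 0, 0, 1, 0, 0); (0, 0, 0, 0, 1, 1); (0, 2, 0, 0, 0, 0); (0, 2, 2, 0, 0, 0); (2, 0, 0, 0, 0, 0))


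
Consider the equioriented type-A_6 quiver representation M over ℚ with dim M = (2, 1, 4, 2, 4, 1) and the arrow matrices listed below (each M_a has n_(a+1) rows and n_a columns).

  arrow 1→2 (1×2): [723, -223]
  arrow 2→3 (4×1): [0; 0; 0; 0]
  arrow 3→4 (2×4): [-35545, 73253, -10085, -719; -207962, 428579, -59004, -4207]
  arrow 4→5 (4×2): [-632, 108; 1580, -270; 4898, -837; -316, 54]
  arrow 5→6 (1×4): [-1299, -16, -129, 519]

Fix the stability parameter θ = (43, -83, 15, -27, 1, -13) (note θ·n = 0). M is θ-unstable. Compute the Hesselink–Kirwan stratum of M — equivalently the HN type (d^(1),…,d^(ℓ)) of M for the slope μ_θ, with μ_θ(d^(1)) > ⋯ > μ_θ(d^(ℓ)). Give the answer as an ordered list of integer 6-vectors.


Barcode: M ≅ I[1,1], I[1,2], I[3,3]^2, I[3,4], I[3,6], I[5,5]^3. HN layers by μ_θ (5 steps, strictly decreasing):
  μ^(1)=43; μ^(2)=15; μ^(3)=1; μ^(4)=-6; μ^(5)=-20

((1, 0, 0, 0, 0, 0); (0, 0, 2, 0, 0, 0); (0, 0, 0, 0, 3, 0); (0, 0, 2, 2, 1, 1); (1, 1, 0, 0, 0, 0))


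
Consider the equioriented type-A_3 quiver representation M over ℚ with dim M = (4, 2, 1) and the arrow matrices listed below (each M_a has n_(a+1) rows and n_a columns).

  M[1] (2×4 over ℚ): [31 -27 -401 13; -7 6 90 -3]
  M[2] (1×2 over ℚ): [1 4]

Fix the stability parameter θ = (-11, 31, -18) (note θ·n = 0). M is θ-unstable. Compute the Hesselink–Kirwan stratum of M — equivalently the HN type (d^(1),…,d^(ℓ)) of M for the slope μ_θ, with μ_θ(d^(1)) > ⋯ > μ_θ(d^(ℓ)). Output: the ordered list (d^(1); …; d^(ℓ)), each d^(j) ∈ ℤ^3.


Interval decomposition of M: I[1,1]^2, I[1,2], I[1,3].
HN type (ℓ=3): μ^(1)=31; μ^(2)=13/2; μ^(3)=-11

((0, 1, 0); (0, 1, 1); (4, 0, 0))


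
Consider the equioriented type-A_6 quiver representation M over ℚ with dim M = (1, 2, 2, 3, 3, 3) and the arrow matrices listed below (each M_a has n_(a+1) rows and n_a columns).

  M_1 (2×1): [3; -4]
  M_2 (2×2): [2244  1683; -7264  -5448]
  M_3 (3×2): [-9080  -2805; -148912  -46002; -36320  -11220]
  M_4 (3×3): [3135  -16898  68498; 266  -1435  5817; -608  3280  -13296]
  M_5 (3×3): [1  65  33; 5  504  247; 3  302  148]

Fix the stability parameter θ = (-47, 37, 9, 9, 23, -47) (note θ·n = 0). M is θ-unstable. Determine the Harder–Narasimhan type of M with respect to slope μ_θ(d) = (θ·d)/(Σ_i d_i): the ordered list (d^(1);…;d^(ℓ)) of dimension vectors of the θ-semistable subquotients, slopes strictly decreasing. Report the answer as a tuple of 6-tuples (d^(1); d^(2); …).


Barcode: M ≅ I[1,2], I[2,3], I[3,6], I[4,4], I[4,6], I[5,6]. HN layers by μ_θ (7 steps, strictly decreasing):
  μ^(1)=37; μ^(2)=23; μ^(3)=9; μ^(4)=-3/2; μ^(5)=-5; μ^(6)=-12; μ^(7)=-47

((0, 1, 0, 0, 0, 0); (0, 1, 1, 0, 0, 0); (0, 0, 0, 1, 0, 0); (0, 0, 1, 1, 1, 1); (0, 0, 0, 1, 1, 1); (0, 0, 0, 0, 1, 1); (1, 0, 0, 0, 0, 0))


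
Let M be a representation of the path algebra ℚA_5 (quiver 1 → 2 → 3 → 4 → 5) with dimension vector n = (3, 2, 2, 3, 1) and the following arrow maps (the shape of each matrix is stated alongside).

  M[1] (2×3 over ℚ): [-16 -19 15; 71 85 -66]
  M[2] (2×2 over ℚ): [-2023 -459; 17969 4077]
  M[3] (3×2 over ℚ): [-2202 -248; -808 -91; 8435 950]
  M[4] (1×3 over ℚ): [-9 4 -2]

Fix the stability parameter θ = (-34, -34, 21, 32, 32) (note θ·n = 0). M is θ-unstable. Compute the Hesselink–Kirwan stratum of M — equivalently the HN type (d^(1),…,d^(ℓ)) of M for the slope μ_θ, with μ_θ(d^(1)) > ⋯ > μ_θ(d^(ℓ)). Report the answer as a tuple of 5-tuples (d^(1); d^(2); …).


Via rank(M_{q-1}∘⋯∘M_p): M ≅ I[1,1], I[1,2], I[1,5], I[3,4], I[4,4].
μ_θ-semistable layers: μ^(1)=32; μ^(2)=21; μ^(3)=-34

((0, 0, 0, 3, 1); (0, 0, 2, 0, 0); (3, 2, 0, 0, 0))


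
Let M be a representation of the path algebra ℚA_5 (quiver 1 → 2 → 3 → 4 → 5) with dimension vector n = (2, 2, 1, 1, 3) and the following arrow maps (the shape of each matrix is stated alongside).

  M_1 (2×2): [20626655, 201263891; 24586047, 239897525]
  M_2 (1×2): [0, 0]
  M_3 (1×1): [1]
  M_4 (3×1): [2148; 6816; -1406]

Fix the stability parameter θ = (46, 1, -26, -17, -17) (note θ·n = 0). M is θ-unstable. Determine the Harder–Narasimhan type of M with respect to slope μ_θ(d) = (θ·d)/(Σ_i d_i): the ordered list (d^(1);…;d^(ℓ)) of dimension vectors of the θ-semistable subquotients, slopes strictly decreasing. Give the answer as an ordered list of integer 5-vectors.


Interval decomposition of M: I[1,2]^2, I[3,5], I[5,5]^2.
HN type (ℓ=3): μ^(1)=47/2; μ^(2)=-17; μ^(3)=-26

((2, 2, 0, 0, 0); (0, 0, 0, 1, 3); (0, 0, 1, 0, 0))


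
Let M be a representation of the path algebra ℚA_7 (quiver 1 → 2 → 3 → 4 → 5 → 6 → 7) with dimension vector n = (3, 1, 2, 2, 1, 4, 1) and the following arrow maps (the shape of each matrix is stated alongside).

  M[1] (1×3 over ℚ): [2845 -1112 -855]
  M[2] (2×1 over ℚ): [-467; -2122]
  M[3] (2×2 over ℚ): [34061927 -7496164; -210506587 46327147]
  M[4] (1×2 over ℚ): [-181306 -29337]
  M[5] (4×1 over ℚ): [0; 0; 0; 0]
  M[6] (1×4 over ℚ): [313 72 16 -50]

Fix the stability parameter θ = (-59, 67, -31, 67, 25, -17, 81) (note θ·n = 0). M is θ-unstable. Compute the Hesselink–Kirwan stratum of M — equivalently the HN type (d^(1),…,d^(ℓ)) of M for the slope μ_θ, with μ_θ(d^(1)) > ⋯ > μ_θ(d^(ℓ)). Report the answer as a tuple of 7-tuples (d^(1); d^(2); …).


Via rank(M_{q-1}∘⋯∘M_p): M ≅ I[1,1]^2, I[1,5], I[3,4], I[6,6]^3, I[6,7].
μ_θ-semistable layers: μ^(1)=81; μ^(2)=67; μ^(3)=46; μ^(4)=18; μ^(5)=-17; μ^(6)=-31; μ^(7)=-59

((0, 0, 0, 0, 0, 0, 1); (0, 0, 0, 1, 0, 0, 0); (0, 0, 0, 1, 1, 0, 0); (0, 1, 1, 0, 0, 0, 0); (0, 0, 0, 0, 0, 4, 0); (0, 0, 1, 0, 0, 0, 0); (3, 0, 0, 0, 0, 0, 0))


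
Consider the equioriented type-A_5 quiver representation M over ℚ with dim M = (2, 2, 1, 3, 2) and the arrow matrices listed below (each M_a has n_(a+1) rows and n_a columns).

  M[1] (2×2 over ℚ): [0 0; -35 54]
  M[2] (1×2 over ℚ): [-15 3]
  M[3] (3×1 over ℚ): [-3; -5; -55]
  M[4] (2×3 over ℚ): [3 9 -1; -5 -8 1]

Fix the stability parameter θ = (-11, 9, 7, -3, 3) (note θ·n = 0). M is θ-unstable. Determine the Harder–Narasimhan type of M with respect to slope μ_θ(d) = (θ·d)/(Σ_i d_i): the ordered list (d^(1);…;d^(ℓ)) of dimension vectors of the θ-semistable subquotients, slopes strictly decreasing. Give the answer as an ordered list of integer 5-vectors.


Via rank(M_{q-1}∘⋯∘M_p): M ≅ I[1,1], I[1,5], I[2,2], I[4,4], I[4,5].
μ_θ-semistable layers: μ^(1)=9; μ^(2)=4; μ^(3)=3; μ^(4)=-3; μ^(5)=-11

((0, 1, 0, 0, 0); (0, 1, 1, 1, 1); (0, 0, 0, 0, 1); (0, 0, 0, 2, 0); (2, 0, 0, 0, 0))


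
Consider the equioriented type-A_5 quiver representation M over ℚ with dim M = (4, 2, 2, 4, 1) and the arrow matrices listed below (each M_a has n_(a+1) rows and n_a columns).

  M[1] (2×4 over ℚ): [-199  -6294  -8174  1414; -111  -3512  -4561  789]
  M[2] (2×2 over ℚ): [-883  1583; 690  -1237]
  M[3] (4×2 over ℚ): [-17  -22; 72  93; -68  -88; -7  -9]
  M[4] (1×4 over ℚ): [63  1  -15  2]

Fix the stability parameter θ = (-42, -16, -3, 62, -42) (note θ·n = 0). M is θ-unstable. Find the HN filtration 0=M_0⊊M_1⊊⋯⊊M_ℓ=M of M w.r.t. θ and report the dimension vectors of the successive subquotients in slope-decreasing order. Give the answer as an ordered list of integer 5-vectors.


Interval decomposition of M: I[1,1]^2, I[1,4], I[1,5], I[4,4]^2.
HN type (ℓ=5): μ^(1)=62; μ^(2)=10; μ^(3)=-3; μ^(4)=-16; μ^(5)=-42

((0, 0, 0, 3, 0); (0, 0, 0, 1, 1); (0, 0, 2, 0, 0); (0, 2, 0, 0, 0); (4, 0, 0, 0, 0))


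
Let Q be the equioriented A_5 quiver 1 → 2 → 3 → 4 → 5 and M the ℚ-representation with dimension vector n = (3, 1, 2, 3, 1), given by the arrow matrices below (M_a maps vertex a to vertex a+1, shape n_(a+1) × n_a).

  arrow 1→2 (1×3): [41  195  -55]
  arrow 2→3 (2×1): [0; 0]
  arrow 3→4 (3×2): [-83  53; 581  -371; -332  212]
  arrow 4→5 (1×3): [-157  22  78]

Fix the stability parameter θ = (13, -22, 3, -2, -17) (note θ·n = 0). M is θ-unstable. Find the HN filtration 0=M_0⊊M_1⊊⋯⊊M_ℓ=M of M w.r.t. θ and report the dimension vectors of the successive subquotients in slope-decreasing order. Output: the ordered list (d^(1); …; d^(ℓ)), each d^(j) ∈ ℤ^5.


Barcode: M ≅ I[1,1]^2, I[1,2], I[3,3], I[3,5], I[4,4]^2. HN layers by μ_θ (5 steps, strictly decreasing):
  μ^(1)=13; μ^(2)=3; μ^(3)=-2; μ^(4)=-9/2; μ^(5)=-16/3

((2, 0, 0, 0, 0); (0, 0, 1, 0, 0); (0, 0, 0, 2, 0); (1, 1, 0, 0, 0); (0, 0, 1, 1, 1))


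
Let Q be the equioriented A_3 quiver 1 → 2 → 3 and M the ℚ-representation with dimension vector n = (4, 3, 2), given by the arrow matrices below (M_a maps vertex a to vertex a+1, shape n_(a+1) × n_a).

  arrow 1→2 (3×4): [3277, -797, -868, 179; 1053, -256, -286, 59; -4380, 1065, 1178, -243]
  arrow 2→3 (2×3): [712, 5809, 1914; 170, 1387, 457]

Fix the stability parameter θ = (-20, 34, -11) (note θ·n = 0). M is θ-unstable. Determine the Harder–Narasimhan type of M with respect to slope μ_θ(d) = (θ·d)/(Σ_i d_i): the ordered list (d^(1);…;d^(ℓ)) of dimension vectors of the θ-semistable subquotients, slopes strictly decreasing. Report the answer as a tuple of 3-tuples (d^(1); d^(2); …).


Interval decomposition of M: I[1,1], I[1,2], I[1,3]^2.
HN type (ℓ=3): μ^(1)=34; μ^(2)=23/2; μ^(3)=-20

((0, 1, 0); (0, 2, 2); (4, 0, 0))


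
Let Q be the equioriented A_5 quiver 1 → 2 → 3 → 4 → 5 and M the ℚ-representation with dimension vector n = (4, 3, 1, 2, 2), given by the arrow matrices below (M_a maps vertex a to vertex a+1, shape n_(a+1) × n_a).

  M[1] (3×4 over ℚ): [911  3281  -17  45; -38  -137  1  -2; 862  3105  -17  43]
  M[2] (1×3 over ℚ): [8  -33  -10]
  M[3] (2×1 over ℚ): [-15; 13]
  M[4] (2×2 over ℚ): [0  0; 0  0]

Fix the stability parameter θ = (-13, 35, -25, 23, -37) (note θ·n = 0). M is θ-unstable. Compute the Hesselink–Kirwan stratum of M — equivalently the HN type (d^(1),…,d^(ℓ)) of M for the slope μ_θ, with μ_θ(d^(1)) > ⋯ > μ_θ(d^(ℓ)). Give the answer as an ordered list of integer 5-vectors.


Via rank(M_{q-1}∘⋯∘M_p): M ≅ I[1,1], I[1,2]^2, I[1,4], I[4,4], I[5,5]^2.
μ_θ-semistable layers: μ^(1)=35; μ^(2)=23; μ^(3)=5; μ^(4)=-13; μ^(5)=-37

((0, 2, 0, 0, 0); (0, 0, 0, 2, 0); (0, 1, 1, 0, 0); (4, 0, 0, 0, 0); (0, 0, 0, 0, 2))


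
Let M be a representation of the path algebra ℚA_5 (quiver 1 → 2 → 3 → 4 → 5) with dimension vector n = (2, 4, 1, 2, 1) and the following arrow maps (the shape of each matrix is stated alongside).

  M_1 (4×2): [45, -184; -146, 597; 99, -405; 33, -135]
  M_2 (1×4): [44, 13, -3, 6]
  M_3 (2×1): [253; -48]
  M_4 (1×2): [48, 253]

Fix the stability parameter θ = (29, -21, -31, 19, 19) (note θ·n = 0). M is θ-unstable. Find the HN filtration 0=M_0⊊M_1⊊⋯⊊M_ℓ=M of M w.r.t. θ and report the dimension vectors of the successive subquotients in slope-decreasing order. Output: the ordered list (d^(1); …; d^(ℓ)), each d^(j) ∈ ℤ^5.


Barcode: M ≅ I[1,2], I[1,4], I[2,2]^2, I[4,5]. HN layers by μ_θ (4 steps, strictly decreasing):
  μ^(1)=19; μ^(2)=4; μ^(3)=-23/3; μ^(4)=-21

((0, 0, 0, 2, 1); (1, 1, 0, 0, 0); (1, 1, 1, 0, 0); (0, 2, 0, 0, 0))


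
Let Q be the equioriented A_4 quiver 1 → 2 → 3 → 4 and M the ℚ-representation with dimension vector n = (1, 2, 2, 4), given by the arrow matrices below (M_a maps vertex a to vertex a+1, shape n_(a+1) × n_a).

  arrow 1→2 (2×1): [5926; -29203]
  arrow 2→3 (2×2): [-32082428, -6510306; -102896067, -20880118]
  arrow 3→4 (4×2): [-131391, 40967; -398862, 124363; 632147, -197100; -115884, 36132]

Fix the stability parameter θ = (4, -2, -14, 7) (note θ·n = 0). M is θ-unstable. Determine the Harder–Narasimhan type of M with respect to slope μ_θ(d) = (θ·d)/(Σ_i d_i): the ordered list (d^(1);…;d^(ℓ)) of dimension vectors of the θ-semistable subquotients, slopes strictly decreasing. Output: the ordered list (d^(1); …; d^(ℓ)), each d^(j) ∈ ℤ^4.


Barcode: M ≅ I[1,4], I[2,4], I[4,4]^2. HN layers by μ_θ (3 steps, strictly decreasing):
  μ^(1)=7; μ^(2)=-4; μ^(3)=-8

((0, 0, 0, 4); (1, 1, 1, 0); (0, 1, 1, 0))


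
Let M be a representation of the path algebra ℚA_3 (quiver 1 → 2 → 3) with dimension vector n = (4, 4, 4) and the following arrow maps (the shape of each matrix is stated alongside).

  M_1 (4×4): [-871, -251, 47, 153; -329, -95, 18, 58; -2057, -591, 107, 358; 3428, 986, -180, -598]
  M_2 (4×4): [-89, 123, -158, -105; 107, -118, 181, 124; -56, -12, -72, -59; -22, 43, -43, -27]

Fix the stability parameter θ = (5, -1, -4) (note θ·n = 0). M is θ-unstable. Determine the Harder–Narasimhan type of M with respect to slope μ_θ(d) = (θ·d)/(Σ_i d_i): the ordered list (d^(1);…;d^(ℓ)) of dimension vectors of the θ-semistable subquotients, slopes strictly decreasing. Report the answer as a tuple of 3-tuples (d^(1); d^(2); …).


Via rank(M_{q-1}∘⋯∘M_p): M ≅ I[1,2], I[1,3]^3, I[3,3].
μ_θ-semistable layers: μ^(1)=2; μ^(2)=0; μ^(3)=-4

((1, 1, 0); (3, 3, 3); (0, 0, 1))


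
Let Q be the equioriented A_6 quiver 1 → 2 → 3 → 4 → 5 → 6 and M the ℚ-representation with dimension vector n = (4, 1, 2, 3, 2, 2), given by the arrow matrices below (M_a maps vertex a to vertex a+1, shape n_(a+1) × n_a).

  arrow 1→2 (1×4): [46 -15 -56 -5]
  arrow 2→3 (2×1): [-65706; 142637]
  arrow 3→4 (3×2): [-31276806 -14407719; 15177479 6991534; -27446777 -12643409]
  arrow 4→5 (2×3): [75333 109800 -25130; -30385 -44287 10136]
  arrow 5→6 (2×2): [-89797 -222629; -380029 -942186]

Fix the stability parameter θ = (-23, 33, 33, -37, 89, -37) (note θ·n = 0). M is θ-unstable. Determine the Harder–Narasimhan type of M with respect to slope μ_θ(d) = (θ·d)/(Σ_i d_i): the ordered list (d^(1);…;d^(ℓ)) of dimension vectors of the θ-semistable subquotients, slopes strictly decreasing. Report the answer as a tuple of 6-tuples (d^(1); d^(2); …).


Barcode: M ≅ I[1,1]^3, I[1,6], I[3,6], I[4,4]. HN layers by μ_θ (5 steps, strictly decreasing):
  μ^(1)=26; μ^(2)=29/3; μ^(3)=-2; μ^(4)=-23; μ^(5)=-37

((0, 0, 0, 0, 2, 2); (0, 1, 1, 1, 0, 0); (0, 0, 1, 1, 0, 0); (4, 0, 0, 0, 0, 0); (0, 0, 0, 1, 0, 0))


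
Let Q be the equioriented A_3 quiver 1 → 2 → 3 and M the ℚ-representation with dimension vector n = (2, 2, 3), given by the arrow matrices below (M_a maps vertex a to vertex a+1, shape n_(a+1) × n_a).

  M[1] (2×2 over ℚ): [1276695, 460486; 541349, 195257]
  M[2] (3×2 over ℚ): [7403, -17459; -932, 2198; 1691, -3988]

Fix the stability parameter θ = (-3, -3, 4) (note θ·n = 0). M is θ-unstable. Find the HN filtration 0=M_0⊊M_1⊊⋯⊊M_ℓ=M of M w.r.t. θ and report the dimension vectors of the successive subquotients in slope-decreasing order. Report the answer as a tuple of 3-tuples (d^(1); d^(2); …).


Via rank(M_{q-1}∘⋯∘M_p): M ≅ I[1,3]^2, I[3,3].
μ_θ-semistable layers: μ^(1)=4; μ^(2)=-3

((0, 0, 3); (2, 2, 0))


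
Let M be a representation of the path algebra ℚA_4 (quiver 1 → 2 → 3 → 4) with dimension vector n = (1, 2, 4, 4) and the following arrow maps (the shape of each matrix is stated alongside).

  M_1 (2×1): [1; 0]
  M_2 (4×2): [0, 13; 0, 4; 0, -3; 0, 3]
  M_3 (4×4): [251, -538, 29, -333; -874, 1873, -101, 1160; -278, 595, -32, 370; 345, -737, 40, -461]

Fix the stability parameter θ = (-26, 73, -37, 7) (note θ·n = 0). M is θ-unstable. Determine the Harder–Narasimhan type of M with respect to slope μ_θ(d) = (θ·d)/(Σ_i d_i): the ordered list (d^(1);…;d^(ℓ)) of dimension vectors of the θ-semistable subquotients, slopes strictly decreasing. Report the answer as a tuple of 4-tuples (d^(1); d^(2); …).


Interval decomposition of M: I[1,2], I[2,4], I[3,3], I[3,4]^2, I[4,4].
HN type (ℓ=5): μ^(1)=73; μ^(2)=43/3; μ^(3)=7; μ^(4)=-26; μ^(5)=-37

((0, 1, 0, 0); (0, 1, 1, 1); (0, 0, 0, 3); (1, 0, 0, 0); (0, 0, 3, 0))


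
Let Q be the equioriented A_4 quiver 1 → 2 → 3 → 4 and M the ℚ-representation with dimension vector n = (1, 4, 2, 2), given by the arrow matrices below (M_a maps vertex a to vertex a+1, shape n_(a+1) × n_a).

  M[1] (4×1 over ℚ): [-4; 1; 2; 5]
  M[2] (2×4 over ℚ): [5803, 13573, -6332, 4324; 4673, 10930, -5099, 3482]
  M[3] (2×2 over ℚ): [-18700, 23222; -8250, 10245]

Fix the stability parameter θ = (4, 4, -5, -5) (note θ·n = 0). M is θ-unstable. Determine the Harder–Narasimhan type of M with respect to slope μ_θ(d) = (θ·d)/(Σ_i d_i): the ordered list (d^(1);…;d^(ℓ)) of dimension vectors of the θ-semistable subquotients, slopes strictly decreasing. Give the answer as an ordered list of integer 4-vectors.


Barcode: M ≅ I[1,3], I[2,2]^2, I[2,4], I[4,4]. HN layers by μ_θ (4 steps, strictly decreasing):
  μ^(1)=4; μ^(2)=1; μ^(3)=-2; μ^(4)=-5

((0, 2, 0, 0); (1, 1, 1, 0); (0, 1, 1, 1); (0, 0, 0, 1))


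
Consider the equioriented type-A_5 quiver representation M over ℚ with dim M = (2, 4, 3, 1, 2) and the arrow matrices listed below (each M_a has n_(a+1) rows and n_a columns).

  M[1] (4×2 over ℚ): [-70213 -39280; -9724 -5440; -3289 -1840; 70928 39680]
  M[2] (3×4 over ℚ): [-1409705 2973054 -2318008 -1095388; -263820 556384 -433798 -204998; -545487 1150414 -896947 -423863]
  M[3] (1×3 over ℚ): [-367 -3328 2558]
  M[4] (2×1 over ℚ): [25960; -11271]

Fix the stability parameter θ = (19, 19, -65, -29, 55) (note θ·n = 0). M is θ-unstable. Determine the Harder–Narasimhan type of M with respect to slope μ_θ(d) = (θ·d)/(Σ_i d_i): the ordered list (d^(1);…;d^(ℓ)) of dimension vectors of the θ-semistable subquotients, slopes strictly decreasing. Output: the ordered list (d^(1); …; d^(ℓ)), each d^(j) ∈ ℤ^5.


Via rank(M_{q-1}∘⋯∘M_p): M ≅ I[1,1], I[1,5], I[2,2]^2, I[2,3], I[3,3], I[5,5].
μ_θ-semistable layers: μ^(1)=55; μ^(2)=19; μ^(3)=-14; μ^(4)=-23; μ^(5)=-65

((0, 0, 0, 0, 2); (1, 2, 0, 0, 0); (1, 1, 1, 1, 0); (0, 1, 1, 0, 0); (0, 0, 1, 0, 0))


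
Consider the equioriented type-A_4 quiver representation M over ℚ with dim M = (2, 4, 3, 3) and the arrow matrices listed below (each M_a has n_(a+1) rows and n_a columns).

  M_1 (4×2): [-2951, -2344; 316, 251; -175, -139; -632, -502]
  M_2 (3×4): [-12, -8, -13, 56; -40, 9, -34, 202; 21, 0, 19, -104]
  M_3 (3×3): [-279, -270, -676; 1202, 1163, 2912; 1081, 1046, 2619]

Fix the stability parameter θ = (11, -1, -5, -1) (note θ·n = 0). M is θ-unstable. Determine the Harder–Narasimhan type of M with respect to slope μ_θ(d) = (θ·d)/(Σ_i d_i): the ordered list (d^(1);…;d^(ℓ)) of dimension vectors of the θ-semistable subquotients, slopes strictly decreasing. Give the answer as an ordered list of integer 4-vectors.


Via rank(M_{q-1}∘⋯∘M_p): M ≅ I[1,4]^2, I[2,2], I[2,4].
μ_θ-semistable layers: μ^(1)=1; μ^(2)=-1; μ^(3)=-3

((2, 2, 2, 2); (0, 1, 0, 1); (0, 1, 1, 0))


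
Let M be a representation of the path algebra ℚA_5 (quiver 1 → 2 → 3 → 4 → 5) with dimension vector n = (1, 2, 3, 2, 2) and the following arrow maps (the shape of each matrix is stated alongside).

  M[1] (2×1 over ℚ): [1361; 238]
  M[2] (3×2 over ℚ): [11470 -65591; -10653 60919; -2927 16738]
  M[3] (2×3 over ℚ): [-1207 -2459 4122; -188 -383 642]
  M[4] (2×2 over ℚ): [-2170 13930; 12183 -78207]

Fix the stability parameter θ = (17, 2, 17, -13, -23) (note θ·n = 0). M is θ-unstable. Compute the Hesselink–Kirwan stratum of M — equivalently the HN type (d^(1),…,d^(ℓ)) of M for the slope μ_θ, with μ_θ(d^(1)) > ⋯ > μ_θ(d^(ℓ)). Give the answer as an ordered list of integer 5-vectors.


Barcode: M ≅ I[1,4], I[2,5], I[3,3], I[5,5]. HN layers by μ_θ (4 steps, strictly decreasing):
  μ^(1)=17; μ^(2)=23/4; μ^(3)=-17/4; μ^(4)=-23

((0, 0, 1, 0, 0); (1, 1, 1, 1, 0); (0, 1, 1, 1, 1); (0, 0, 0, 0, 1))


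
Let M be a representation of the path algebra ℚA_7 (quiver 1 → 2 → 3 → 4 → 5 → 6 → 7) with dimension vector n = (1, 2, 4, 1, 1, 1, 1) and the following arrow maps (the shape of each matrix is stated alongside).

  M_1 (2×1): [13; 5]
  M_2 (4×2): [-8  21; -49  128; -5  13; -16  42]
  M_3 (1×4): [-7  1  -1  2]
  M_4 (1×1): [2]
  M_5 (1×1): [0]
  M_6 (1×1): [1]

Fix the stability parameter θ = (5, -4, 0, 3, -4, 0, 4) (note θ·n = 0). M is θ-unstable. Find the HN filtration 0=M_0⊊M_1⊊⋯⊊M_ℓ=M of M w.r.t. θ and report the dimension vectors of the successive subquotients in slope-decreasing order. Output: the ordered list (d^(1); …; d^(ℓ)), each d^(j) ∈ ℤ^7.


Interval decomposition of M: I[1,3], I[2,5], I[3,3]^2, I[6,7].
HN type (ℓ=5): μ^(1)=4; μ^(2)=1/3; μ^(3)=0; μ^(4)=-1/3; μ^(5)=-4

((0, 0, 0, 0, 0, 0, 1); (1, 1, 1, 0, 0, 0, 0); (0, 0, 2, 0, 0, 1, 0); (0, 0, 1, 1, 1, 0, 0); (0, 1, 0, 0, 0, 0, 0))


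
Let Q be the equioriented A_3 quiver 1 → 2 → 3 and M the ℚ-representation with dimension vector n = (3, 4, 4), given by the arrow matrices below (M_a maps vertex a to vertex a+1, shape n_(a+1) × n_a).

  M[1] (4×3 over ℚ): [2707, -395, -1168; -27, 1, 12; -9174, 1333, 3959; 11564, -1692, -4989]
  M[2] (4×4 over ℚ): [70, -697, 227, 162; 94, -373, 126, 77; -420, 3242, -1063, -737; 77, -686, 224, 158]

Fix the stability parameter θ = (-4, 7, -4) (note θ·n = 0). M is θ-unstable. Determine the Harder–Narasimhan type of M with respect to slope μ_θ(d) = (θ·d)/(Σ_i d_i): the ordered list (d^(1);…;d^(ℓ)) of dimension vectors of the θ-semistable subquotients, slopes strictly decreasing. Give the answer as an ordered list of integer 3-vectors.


Via rank(M_{q-1}∘⋯∘M_p): M ≅ I[1,3]^3, I[2,2], I[3,3].
μ_θ-semistable layers: μ^(1)=7; μ^(2)=3/2; μ^(3)=-4

((0, 1, 0); (0, 3, 3); (3, 0, 1))


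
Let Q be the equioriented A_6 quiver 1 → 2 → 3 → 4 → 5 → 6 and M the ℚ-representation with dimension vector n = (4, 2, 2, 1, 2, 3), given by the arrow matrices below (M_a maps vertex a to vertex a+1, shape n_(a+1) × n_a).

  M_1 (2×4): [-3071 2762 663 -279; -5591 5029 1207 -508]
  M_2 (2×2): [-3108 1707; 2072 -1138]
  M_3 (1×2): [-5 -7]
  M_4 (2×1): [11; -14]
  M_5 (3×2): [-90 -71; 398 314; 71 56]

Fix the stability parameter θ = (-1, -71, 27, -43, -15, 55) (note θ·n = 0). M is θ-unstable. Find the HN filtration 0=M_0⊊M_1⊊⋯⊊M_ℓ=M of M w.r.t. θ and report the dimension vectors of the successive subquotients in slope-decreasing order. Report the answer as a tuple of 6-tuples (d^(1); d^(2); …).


Interval decomposition of M: I[1,1]^2, I[1,2], I[1,6], I[3,3], I[5,6], I[6,6].
HN type (ℓ=6): μ^(1)=55; μ^(2)=27; μ^(3)=-1; μ^(4)=-31/3; μ^(5)=-15; μ^(6)=-36

((0, 0, 0, 0, 0, 3); (0, 0, 1, 0, 0, 0); (2, 0, 0, 0, 0, 0); (0, 0, 1, 1, 1, 0); (0, 0, 0, 0, 1, 0); (2, 2, 0, 0, 0, 0))


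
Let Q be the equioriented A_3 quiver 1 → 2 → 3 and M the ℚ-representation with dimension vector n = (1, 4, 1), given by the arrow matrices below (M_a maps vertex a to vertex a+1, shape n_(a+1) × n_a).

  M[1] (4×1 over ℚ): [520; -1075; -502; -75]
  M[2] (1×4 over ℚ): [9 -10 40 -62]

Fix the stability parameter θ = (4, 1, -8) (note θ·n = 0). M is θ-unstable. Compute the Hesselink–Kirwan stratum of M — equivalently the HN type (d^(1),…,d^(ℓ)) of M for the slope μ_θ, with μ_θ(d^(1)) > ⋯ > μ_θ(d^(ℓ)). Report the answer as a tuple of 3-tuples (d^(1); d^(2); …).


Via rank(M_{q-1}∘⋯∘M_p): M ≅ I[1,2], I[2,2]^2, I[2,3].
μ_θ-semistable layers: μ^(1)=5/2; μ^(2)=1; μ^(3)=-7/2

((1, 1, 0); (0, 2, 0); (0, 1, 1))


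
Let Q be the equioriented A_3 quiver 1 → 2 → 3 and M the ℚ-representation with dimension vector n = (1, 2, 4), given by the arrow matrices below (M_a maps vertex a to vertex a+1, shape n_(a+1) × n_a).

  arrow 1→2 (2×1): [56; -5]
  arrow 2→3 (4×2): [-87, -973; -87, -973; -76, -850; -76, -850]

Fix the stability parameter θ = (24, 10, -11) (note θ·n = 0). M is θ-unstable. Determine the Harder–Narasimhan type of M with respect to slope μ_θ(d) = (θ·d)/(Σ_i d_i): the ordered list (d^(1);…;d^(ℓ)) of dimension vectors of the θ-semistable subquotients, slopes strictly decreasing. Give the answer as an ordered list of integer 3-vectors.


Interval decomposition of M: I[1,3], I[2,3], I[3,3]^2.
HN type (ℓ=3): μ^(1)=23/3; μ^(2)=-1/2; μ^(3)=-11

((1, 1, 1); (0, 1, 1); (0, 0, 2))


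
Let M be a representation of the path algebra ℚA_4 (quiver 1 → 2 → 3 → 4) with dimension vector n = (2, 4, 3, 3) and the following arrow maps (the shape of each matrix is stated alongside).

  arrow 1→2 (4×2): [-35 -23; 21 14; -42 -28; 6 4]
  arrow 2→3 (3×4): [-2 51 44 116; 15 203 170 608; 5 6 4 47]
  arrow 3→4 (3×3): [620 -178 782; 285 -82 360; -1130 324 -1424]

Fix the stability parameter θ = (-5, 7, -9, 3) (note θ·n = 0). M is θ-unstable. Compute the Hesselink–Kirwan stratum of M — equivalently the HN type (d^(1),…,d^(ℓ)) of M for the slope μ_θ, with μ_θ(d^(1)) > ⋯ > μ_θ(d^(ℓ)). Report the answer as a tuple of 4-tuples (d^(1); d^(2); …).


Via rank(M_{q-1}∘⋯∘M_p): M ≅ I[1,3], I[1,4], I[2,2], I[2,4], I[4,4].
μ_θ-semistable layers: μ^(1)=7; μ^(2)=3; μ^(3)=-1; μ^(4)=-5

((0, 1, 0, 0); (0, 0, 0, 3); (0, 3, 3, 0); (2, 0, 0, 0))


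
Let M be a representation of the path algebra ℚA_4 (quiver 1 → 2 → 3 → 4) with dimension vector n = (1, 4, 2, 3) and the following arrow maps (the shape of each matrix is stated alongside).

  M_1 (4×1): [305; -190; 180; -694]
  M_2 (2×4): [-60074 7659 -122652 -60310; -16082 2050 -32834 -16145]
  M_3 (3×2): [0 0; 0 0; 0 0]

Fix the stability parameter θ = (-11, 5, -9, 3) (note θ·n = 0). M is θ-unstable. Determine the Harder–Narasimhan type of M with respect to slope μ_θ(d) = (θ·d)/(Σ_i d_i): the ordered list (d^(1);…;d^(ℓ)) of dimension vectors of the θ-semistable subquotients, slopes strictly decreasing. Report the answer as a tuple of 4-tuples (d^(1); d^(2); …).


Barcode: M ≅ I[1,2], I[2,2], I[2,3]^2, I[4,4]^3. HN layers by μ_θ (4 steps, strictly decreasing):
  μ^(1)=5; μ^(2)=3; μ^(3)=-2; μ^(4)=-11

((0, 2, 0, 0); (0, 0, 0, 3); (0, 2, 2, 0); (1, 0, 0, 0))


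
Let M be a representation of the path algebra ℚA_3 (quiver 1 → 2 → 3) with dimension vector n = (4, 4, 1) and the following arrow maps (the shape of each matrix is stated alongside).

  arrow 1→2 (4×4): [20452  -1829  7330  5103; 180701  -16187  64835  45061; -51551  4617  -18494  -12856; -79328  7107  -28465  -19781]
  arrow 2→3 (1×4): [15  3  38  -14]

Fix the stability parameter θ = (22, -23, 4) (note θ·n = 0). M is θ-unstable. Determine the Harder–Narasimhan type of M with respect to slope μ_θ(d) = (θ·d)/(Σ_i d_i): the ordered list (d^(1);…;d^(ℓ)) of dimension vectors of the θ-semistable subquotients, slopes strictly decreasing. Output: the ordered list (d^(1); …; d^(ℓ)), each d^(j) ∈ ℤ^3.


Barcode: M ≅ I[1,2]^3, I[1,3]. HN layers by μ_θ (2 steps, strictly decreasing):
  μ^(1)=4; μ^(2)=-1/2

((0, 0, 1); (4, 4, 0))


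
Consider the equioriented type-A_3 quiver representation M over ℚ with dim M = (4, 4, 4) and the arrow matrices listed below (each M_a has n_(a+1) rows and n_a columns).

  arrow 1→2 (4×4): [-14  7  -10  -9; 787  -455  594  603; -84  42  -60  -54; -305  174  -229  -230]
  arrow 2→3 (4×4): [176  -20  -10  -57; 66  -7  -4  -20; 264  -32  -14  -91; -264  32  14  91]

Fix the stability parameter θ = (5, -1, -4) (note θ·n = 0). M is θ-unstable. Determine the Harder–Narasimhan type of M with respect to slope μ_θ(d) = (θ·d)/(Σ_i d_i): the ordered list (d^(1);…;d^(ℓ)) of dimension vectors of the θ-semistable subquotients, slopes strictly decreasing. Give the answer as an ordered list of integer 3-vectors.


Barcode: M ≅ I[1,1], I[1,2], I[1,3]^2, I[2,2], I[3,3]^2. HN layers by μ_θ (5 steps, strictly decreasing):
  μ^(1)=5; μ^(2)=2; μ^(3)=0; μ^(4)=-1; μ^(5)=-4

((1, 0, 0); (1, 1, 0); (2, 2, 2); (0, 1, 0); (0, 0, 2))


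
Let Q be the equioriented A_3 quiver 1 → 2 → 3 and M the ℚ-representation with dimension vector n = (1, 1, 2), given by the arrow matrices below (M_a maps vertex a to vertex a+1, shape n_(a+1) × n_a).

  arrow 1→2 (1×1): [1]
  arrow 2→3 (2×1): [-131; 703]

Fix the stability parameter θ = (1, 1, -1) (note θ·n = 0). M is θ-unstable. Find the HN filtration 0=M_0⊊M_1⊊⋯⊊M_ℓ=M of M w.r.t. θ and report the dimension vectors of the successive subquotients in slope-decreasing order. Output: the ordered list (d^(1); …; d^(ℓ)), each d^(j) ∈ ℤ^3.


Barcode: M ≅ I[1,3], I[3,3]. HN layers by μ_θ (2 steps, strictly decreasing):
  μ^(1)=1/3; μ^(2)=-1

((1, 1, 1); (0, 0, 1))
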